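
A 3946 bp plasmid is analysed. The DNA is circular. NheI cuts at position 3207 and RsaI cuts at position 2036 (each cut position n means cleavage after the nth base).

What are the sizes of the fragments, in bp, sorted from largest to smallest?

2775, 1171 bp

Combined cut positions (sorted): 2036, 3207.
Circular molecule, 2 cuts → 2 fragments:
  3207 − 2036 = 1171 bp
  wrap: 3946 − 3207 + 2036 = 2775 bp
Sorted largest to smallest: 2775, 1171 bp.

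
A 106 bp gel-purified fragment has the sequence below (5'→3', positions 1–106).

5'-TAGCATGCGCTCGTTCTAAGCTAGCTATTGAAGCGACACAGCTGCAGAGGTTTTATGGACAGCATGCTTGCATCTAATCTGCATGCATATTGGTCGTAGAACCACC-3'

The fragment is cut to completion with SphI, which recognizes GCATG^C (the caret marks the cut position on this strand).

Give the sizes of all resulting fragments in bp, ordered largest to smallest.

SphI sites (GCATGC) start at positions 3, 62, 81.
SphI cuts after base 5 of each site (before the last base), so after positions 7, 66, 85.
Linear molecule, 3 cuts → 4 fragments:
  1–7 → 7 bp
  8–66 → 59 bp
  67–85 → 19 bp
  86–106 → 21 bp
Sorted largest to smallest: 59, 21, 19, 7 bp.

59, 21, 19, 7 bp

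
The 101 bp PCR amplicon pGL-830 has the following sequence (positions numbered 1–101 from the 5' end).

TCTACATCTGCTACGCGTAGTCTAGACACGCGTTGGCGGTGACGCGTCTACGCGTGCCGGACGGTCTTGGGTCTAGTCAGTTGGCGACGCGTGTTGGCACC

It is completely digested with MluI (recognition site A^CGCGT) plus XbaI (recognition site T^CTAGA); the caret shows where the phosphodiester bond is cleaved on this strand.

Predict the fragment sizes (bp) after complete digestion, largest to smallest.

MluI sites (ACGCGT) start at positions 13, 28, 42, 50, 87.
MluI cuts after the first base of each site, so after positions 13, 28, 42, 50, 87.
The XbaI site (TCTAGA) starts at position 21.
XbaI cuts after the first base of each site, so after position 21.
Combined cut positions: 13, 21, 28, 42, 50, 87.
Linear molecule, 6 cuts → 7 fragments:
  1–13 → 13 bp
  14–21 → 8 bp
  22–28 → 7 bp
  29–42 → 14 bp
  43–50 → 8 bp
  51–87 → 37 bp
  88–101 → 14 bp
Sorted largest to smallest: 37, 14, 14, 13, 8, 8, 7 bp.

37, 14, 14, 13, 8, 8, 7 bp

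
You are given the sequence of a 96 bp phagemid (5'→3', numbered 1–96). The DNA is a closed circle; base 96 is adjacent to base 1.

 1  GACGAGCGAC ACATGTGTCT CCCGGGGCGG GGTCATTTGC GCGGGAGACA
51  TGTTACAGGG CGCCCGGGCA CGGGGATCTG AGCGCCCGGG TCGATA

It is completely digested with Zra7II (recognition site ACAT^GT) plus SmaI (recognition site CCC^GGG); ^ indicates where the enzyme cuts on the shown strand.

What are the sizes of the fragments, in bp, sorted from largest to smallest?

28, 23, 22, 14, 9 bp

Zra7II sites (ACATGT) start at positions 11, 48.
Zra7II cuts after base 4 of each site, so after positions 14, 51.
SmaI sites (CCCGGG) start at positions 21, 63, 85.
SmaI cuts after base 3 of each site, so after positions 23, 65, 87.
Combined cut positions: 14, 23, 51, 65, 87.
Circular molecule, 5 cuts → 5 fragments:
  15–23 → 9 bp
  24–51 → 28 bp
  52–65 → 14 bp
  66–87 → 22 bp
  88–96 then 1–14 → 9 + 14 = 23 bp
Sorted largest to smallest: 28, 23, 22, 14, 9 bp.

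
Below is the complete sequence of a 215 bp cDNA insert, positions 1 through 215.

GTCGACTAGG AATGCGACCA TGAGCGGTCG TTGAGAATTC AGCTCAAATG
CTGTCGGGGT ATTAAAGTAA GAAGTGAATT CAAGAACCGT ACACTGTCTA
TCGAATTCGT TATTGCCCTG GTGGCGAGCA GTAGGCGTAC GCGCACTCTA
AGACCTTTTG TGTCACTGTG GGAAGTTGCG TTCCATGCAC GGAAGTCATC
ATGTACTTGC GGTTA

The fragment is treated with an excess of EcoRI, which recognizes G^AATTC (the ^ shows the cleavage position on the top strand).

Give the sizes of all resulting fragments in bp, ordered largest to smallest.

112, 41, 35, 27 bp

EcoRI sites (GAATTC) start at positions 35, 76, 103.
EcoRI cuts after the first base of each site, so after positions 35, 76, 103.
Linear molecule, 3 cuts → 4 fragments:
  1–35 → 35 bp
  36–76 → 41 bp
  77–103 → 27 bp
  104–215 → 112 bp
Sorted largest to smallest: 112, 41, 35, 27 bp.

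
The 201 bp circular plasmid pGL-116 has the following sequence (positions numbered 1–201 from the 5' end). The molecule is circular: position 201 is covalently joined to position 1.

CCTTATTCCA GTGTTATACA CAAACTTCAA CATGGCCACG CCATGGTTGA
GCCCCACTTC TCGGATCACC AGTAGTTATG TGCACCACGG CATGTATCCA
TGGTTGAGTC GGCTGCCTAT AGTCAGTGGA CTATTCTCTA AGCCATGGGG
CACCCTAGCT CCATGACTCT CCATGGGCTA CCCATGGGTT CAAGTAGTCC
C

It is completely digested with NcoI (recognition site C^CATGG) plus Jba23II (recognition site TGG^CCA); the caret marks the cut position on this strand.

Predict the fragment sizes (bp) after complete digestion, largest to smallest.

57, 54, 45, 28, 11, 6 bp

NcoI sites (CCATGG) start at positions 41, 98, 143, 171, 182.
NcoI cuts after the first base of each site, so after positions 41, 98, 143, 171, 182.
The Jba23II site (TGGCCA) starts at position 33.
Jba23II cuts after base 3 of each site, so after position 35.
Combined cut positions: 35, 41, 98, 143, 171, 182.
Circular molecule, 6 cuts → 6 fragments:
  36–41 → 6 bp
  42–98 → 57 bp
  99–143 → 45 bp
  144–171 → 28 bp
  172–182 → 11 bp
  183–201 then 1–35 → 19 + 35 = 54 bp
Sorted largest to smallest: 57, 54, 45, 28, 11, 6 bp.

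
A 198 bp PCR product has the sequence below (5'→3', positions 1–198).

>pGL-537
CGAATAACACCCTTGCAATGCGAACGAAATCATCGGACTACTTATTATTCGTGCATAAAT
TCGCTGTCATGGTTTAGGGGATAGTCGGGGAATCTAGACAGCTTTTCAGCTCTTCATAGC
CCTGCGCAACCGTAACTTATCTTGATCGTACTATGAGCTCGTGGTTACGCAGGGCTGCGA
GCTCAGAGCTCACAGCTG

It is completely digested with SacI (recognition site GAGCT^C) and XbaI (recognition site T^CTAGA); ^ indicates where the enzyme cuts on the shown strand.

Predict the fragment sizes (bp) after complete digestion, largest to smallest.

93, 66, 24, 8, 7 bp

SacI sites (GAGCTC) start at positions 155, 179, 186.
SacI cuts after base 5 of each site (before the last base), so after positions 159, 183, 190.
The XbaI site (TCTAGA) starts at position 93.
XbaI cuts after the first base of each site, so after position 93.
Combined cut positions: 93, 159, 183, 190.
Linear molecule, 4 cuts → 5 fragments:
  1–93 → 93 bp
  94–159 → 66 bp
  160–183 → 24 bp
  184–190 → 7 bp
  191–198 → 8 bp
Sorted largest to smallest: 93, 66, 24, 8, 7 bp.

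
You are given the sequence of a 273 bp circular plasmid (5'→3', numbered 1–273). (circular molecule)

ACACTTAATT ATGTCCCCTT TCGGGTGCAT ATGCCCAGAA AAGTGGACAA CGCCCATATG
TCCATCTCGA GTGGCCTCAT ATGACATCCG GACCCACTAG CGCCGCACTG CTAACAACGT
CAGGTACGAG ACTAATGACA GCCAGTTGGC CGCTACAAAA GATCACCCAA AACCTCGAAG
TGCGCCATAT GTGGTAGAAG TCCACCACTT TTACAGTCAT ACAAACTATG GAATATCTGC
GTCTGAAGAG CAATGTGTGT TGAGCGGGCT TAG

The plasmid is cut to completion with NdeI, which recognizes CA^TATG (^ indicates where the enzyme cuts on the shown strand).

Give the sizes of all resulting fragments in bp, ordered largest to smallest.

115, 108, 27, 23 bp

NdeI sites (CATATG) start at positions 28, 55, 78, 186.
NdeI cuts after base 2 of each site, so after positions 29, 56, 79, 187.
Circular molecule, 4 cuts → 4 fragments:
  30–56 → 27 bp
  57–79 → 23 bp
  80–187 → 108 bp
  188–273 then 1–29 → 86 + 29 = 115 bp
Sorted largest to smallest: 115, 108, 27, 23 bp.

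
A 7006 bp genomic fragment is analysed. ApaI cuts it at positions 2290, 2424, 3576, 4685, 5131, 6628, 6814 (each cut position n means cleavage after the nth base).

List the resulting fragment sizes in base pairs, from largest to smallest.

Linear molecule, 7 cuts → 8 fragments:
  2290 − 0 = 2290 bp
  2424 − 2290 = 134 bp
  3576 − 2424 = 1152 bp
  4685 − 3576 = 1109 bp
  5131 − 4685 = 446 bp
  6628 − 5131 = 1497 bp
  6814 − 6628 = 186 bp
  7006 − 6814 = 192 bp
Sorted largest to smallest: 2290, 1497, 1152, 1109, 446, 192, 186, 134 bp.

2290, 1497, 1152, 1109, 446, 192, 186, 134 bp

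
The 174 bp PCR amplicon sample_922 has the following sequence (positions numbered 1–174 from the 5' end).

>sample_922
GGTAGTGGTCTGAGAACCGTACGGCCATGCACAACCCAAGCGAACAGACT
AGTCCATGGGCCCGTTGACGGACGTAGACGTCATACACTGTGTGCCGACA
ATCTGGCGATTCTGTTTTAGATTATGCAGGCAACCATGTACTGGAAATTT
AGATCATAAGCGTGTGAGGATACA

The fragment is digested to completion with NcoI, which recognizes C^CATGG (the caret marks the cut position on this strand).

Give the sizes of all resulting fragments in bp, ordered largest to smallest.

120, 54 bp

The NcoI site (CCATGG) starts at position 54.
NcoI cuts after the first base of each site, so after position 54.
Linear molecule, 1 cut → 2 fragments:
  1–54 → 54 bp
  55–174 → 120 bp
Sorted largest to smallest: 120, 54 bp.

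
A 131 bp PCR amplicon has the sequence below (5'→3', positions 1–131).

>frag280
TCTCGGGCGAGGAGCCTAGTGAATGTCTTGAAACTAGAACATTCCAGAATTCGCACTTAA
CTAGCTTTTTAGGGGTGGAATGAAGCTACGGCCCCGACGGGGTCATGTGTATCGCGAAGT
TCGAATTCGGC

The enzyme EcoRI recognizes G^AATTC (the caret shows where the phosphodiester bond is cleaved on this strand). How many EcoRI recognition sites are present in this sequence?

2

GAATTC occurs starting at positions 47, 123.
EcoRI cuts at 2 sites.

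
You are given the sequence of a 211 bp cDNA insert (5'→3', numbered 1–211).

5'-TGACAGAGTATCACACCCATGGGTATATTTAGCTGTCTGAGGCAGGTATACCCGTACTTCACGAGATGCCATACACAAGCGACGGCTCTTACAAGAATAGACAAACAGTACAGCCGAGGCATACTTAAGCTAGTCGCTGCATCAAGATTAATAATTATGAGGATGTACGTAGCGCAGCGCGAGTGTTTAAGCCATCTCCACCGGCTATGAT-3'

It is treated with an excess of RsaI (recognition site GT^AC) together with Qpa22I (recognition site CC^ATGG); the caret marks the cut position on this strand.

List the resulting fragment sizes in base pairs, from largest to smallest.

57, 54, 45, 37, 18 bp

RsaI sites (GTAC) start at positions 54, 108, 165.
RsaI cuts after base 2 of each site, so after positions 55, 109, 166.
The Qpa22I site (CCATGG) starts at position 17.
Qpa22I cuts after base 2 of each site, so after position 18.
Combined cut positions: 18, 55, 109, 166.
Linear molecule, 4 cuts → 5 fragments:
  1–18 → 18 bp
  19–55 → 37 bp
  56–109 → 54 bp
  110–166 → 57 bp
  167–211 → 45 bp
Sorted largest to smallest: 57, 54, 45, 37, 18 bp.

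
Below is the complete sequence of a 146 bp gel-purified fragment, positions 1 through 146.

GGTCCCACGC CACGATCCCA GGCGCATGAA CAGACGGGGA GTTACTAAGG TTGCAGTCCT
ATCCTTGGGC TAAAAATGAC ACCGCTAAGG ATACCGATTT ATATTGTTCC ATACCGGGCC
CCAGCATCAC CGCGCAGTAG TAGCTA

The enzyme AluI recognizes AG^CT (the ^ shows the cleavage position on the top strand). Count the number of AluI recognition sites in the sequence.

1

AGCT occurs starting at position 142.
AluI cuts at 1 site.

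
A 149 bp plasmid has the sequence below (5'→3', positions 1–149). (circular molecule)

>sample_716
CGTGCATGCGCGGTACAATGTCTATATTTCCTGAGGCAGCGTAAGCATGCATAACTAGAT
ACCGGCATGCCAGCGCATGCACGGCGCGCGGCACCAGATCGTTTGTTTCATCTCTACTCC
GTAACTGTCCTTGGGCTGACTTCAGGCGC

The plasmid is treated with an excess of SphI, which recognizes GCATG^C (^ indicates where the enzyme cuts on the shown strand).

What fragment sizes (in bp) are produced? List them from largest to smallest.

SphI sites (GCATGC) start at positions 4, 45, 65, 75.
SphI cuts after base 5 of each site (before the last base), so after positions 8, 49, 69, 79.
Circular molecule, 4 cuts → 4 fragments:
  9–49 → 41 bp
  50–69 → 20 bp
  70–79 → 10 bp
  80–149 then 1–8 → 70 + 8 = 78 bp
Sorted largest to smallest: 78, 41, 20, 10 bp.

78, 41, 20, 10 bp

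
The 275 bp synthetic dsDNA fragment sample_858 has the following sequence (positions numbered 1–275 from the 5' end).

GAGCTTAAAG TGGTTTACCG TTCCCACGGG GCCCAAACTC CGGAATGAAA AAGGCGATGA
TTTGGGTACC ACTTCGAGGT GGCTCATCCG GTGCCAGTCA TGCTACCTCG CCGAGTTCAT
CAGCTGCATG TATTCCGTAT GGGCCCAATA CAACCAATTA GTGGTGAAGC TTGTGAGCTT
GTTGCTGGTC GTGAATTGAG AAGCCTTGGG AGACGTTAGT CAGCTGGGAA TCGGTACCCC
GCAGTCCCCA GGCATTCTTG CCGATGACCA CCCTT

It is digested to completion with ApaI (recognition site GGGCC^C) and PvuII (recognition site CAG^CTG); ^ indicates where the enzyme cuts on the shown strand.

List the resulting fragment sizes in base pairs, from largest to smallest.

ApaI sites (GGGCCC) start at positions 29, 141.
ApaI cuts after base 5 of each site (before the last base), so after positions 33, 145.
PvuII sites (CAGCTG) start at positions 121, 221.
PvuII cuts after base 3 of each site, so after positions 123, 223.
Combined cut positions: 33, 123, 145, 223.
Linear molecule, 4 cuts → 5 fragments:
  1–33 → 33 bp
  34–123 → 90 bp
  124–145 → 22 bp
  146–223 → 78 bp
  224–275 → 52 bp
Sorted largest to smallest: 90, 78, 52, 33, 22 bp.

90, 78, 52, 33, 22 bp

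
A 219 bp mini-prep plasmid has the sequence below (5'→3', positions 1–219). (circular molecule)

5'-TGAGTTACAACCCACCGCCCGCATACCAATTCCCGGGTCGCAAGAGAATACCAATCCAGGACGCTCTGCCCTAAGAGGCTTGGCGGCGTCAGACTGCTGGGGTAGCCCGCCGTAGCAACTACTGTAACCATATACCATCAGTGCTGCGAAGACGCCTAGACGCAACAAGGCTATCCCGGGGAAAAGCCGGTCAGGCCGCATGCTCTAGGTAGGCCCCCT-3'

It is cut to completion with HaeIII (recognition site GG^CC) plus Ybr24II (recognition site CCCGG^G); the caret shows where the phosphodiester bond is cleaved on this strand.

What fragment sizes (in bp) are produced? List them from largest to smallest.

HaeIII sites (GGCC) start at positions 194, 212.
HaeIII cuts after base 2 of each site, so after positions 195, 213.
Ybr24II sites (CCCGGG) start at positions 32, 175.
Ybr24II cuts after base 5 of each site (before the last base), so after positions 36, 179.
Combined cut positions: 36, 179, 195, 213.
Circular molecule, 4 cuts → 4 fragments:
  37–179 → 143 bp
  180–195 → 16 bp
  196–213 → 18 bp
  214–219 then 1–36 → 6 + 36 = 42 bp
Sorted largest to smallest: 143, 42, 18, 16 bp.

143, 42, 18, 16 bp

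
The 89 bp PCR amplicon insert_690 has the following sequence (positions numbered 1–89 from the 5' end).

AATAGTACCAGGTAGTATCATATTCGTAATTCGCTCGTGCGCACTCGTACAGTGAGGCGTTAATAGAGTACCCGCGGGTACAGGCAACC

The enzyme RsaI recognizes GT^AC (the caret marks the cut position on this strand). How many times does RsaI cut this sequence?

4

GTAC occurs starting at positions 5, 47, 68, 78.
RsaI cuts at 4 sites.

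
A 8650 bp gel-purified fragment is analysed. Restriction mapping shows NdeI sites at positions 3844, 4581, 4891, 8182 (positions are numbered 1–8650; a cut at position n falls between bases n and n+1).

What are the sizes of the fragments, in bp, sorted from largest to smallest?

3844, 3291, 737, 468, 310 bp

Linear molecule, 4 cuts → 5 fragments:
  3844 − 0 = 3844 bp
  4581 − 3844 = 737 bp
  4891 − 4581 = 310 bp
  8182 − 4891 = 3291 bp
  8650 − 8182 = 468 bp
Sorted largest to smallest: 3844, 3291, 737, 468, 310 bp.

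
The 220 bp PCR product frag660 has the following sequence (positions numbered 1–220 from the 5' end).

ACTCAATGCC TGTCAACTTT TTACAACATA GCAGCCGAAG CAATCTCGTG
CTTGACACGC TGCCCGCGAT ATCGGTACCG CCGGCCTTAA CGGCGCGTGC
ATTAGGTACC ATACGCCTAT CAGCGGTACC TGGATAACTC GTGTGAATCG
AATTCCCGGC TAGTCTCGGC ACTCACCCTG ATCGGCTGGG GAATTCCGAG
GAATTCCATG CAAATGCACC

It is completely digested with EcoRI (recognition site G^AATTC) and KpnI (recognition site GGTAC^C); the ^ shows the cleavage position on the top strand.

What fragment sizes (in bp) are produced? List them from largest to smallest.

78, 41, 31, 21, 20, 19, 10 bp

EcoRI sites (GAATTC) start at positions 150, 191, 201.
EcoRI cuts after the first base of each site, so after positions 150, 191, 201.
KpnI sites (GGTACC) start at positions 74, 105, 125.
KpnI cuts after base 5 of each site (before the last base), so after positions 78, 109, 129.
Combined cut positions: 78, 109, 129, 150, 191, 201.
Linear molecule, 6 cuts → 7 fragments:
  1–78 → 78 bp
  79–109 → 31 bp
  110–129 → 20 bp
  130–150 → 21 bp
  151–191 → 41 bp
  192–201 → 10 bp
  202–220 → 19 bp
Sorted largest to smallest: 78, 41, 31, 21, 20, 19, 10 bp.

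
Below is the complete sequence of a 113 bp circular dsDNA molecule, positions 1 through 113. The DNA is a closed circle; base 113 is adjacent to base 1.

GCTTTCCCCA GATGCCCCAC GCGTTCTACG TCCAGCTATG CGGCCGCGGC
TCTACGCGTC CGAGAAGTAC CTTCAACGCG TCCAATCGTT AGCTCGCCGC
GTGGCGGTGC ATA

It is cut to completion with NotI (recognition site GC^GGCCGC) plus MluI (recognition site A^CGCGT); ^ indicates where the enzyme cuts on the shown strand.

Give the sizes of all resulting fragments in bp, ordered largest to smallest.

The NotI site (GCGGCCGC) starts at position 40.
NotI cuts after base 2 of each site, so after position 41.
MluI sites (ACGCGT) start at positions 19, 54, 76.
MluI cuts after the first base of each site, so after positions 19, 54, 76.
Combined cut positions: 19, 41, 54, 76.
Circular molecule, 4 cuts → 4 fragments:
  20–41 → 22 bp
  42–54 → 13 bp
  55–76 → 22 bp
  77–113 then 1–19 → 37 + 19 = 56 bp
Sorted largest to smallest: 56, 22, 22, 13 bp.

56, 22, 22, 13 bp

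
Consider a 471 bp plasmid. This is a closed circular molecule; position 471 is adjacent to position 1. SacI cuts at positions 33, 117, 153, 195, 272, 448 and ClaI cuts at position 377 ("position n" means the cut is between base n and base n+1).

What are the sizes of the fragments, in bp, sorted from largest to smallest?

105, 84, 77, 71, 56, 42, 36 bp

Combined cut positions (sorted): 33, 117, 153, 195, 272, 377, 448.
Circular molecule, 7 cuts → 7 fragments:
  117 − 33 = 84 bp
  153 − 117 = 36 bp
  195 − 153 = 42 bp
  272 − 195 = 77 bp
  377 − 272 = 105 bp
  448 − 377 = 71 bp
  wrap: 471 − 448 + 33 = 56 bp
Sorted largest to smallest: 105, 84, 77, 71, 56, 42, 36 bp.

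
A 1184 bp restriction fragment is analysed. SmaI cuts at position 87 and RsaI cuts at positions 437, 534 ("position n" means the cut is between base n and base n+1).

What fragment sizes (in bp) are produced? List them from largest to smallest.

Combined cut positions (sorted): 87, 437, 534.
Linear molecule, 3 cuts → 4 fragments:
  87 − 0 = 87 bp
  437 − 87 = 350 bp
  534 − 437 = 97 bp
  1184 − 534 = 650 bp
Sorted largest to smallest: 650, 350, 97, 87 bp.

650, 350, 97, 87 bp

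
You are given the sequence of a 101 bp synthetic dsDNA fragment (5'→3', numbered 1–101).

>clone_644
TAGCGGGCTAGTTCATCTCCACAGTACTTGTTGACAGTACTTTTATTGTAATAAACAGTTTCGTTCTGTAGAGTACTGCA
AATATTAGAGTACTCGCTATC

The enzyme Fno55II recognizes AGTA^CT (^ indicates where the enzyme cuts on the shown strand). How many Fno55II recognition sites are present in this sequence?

4

AGTACT occurs starting at positions 23, 36, 72, 89.
Fno55II cuts at 4 sites.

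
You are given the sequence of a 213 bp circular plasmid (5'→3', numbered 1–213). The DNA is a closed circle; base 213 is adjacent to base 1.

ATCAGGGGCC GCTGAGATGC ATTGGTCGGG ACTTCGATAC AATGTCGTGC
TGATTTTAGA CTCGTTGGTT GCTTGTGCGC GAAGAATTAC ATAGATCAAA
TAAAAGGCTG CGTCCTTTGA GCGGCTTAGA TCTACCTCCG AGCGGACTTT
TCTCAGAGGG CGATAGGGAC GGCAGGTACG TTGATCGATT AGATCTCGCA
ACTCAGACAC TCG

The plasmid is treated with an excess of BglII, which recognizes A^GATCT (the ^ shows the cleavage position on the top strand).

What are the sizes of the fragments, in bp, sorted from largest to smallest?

150, 63 bp

BglII sites (AGATCT) start at positions 128, 191.
BglII cuts after the first base of each site, so after positions 128, 191.
Circular molecule, 2 cuts → 2 fragments:
  129–191 → 63 bp
  192–213 then 1–128 → 22 + 128 = 150 bp
Sorted largest to smallest: 150, 63 bp.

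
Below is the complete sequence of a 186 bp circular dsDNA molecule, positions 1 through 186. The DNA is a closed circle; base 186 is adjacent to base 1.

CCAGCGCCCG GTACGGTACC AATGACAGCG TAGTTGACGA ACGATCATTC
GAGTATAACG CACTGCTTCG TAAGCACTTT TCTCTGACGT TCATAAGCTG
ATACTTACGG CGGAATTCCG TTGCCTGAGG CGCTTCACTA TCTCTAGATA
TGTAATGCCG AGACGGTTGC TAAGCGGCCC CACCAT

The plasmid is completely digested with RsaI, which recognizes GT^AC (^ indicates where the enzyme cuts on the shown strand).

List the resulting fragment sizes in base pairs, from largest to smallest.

181, 5 bp

RsaI sites (GTAC) start at positions 11, 16.
RsaI cuts after base 2 of each site, so after positions 12, 17.
Circular molecule, 2 cuts → 2 fragments:
  13–17 → 5 bp
  18–186 then 1–12 → 169 + 12 = 181 bp
Sorted largest to smallest: 181, 5 bp.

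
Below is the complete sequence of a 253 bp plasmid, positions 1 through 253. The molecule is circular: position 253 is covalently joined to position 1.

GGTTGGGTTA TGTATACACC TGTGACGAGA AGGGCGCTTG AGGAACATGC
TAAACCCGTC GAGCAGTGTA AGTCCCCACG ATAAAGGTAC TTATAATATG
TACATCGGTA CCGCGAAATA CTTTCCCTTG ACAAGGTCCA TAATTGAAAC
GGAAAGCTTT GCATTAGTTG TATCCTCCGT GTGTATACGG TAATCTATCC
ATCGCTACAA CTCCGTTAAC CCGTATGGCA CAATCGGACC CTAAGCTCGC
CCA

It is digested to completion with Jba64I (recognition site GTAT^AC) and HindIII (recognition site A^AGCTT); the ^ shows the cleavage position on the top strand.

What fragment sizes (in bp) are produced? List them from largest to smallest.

139, 82, 32 bp

Jba64I sites (GTATAC) start at positions 12, 183.
Jba64I cuts after base 4 of each site, so after positions 15, 186.
The HindIII site (AAGCTT) starts at position 154.
HindIII cuts after the first base of each site, so after position 154.
Combined cut positions: 15, 154, 186.
Circular molecule, 3 cuts → 3 fragments:
  16–154 → 139 bp
  155–186 → 32 bp
  187–253 then 1–15 → 67 + 15 = 82 bp
Sorted largest to smallest: 139, 82, 32 bp.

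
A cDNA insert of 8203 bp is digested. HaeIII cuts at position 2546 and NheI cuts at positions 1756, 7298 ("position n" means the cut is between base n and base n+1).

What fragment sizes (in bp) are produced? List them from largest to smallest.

Combined cut positions (sorted): 1756, 2546, 7298.
Linear molecule, 3 cuts → 4 fragments:
  1756 − 0 = 1756 bp
  2546 − 1756 = 790 bp
  7298 − 2546 = 4752 bp
  8203 − 7298 = 905 bp
Sorted largest to smallest: 4752, 1756, 905, 790 bp.

4752, 1756, 905, 790 bp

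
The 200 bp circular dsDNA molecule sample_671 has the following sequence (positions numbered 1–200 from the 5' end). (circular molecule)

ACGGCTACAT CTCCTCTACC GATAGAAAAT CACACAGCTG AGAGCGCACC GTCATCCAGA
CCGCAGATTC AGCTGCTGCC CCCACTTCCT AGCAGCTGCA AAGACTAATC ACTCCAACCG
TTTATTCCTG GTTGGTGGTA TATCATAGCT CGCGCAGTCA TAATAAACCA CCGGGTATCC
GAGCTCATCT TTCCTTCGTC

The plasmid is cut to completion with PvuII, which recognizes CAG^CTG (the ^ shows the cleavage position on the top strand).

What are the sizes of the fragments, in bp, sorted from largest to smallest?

PvuII sites (CAGCTG) start at positions 35, 70, 93.
PvuII cuts after base 3 of each site, so after positions 37, 72, 95.
Circular molecule, 3 cuts → 3 fragments:
  38–72 → 35 bp
  73–95 → 23 bp
  96–200 then 1–37 → 105 + 37 = 142 bp
Sorted largest to smallest: 142, 35, 23 bp.

142, 35, 23 bp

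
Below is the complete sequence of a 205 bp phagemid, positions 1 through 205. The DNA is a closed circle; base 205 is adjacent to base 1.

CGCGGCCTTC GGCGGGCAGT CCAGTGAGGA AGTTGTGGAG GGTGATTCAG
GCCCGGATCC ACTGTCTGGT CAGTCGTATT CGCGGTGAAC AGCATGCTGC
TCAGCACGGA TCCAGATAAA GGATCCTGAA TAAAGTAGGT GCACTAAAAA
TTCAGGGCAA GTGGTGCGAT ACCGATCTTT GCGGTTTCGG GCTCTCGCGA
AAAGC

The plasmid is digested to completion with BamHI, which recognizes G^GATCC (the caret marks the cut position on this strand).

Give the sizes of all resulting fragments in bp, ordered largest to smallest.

139, 53, 13 bp

BamHI sites (GGATCC) start at positions 55, 108, 121.
BamHI cuts after the first base of each site, so after positions 55, 108, 121.
Circular molecule, 3 cuts → 3 fragments:
  56–108 → 53 bp
  109–121 → 13 bp
  122–205 then 1–55 → 84 + 55 = 139 bp
Sorted largest to smallest: 139, 53, 13 bp.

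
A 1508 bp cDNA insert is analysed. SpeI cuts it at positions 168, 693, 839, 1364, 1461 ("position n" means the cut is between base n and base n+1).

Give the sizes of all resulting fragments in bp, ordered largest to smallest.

525, 525, 168, 146, 97, 47 bp

Linear molecule, 5 cuts → 6 fragments:
  168 − 0 = 168 bp
  693 − 168 = 525 bp
  839 − 693 = 146 bp
  1364 − 839 = 525 bp
  1461 − 1364 = 97 bp
  1508 − 1461 = 47 bp
Sorted largest to smallest: 525, 525, 168, 146, 97, 47 bp.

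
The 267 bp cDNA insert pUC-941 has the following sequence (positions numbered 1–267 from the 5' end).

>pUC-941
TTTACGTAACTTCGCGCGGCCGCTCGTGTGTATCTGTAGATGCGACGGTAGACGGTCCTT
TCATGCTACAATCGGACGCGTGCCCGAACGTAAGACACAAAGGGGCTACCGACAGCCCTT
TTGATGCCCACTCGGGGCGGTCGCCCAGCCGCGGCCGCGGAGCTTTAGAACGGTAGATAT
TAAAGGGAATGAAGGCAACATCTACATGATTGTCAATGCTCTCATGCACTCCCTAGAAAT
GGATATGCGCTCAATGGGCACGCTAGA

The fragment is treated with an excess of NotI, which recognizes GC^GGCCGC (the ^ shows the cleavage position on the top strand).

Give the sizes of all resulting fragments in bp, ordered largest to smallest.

NotI sites (GCGGCCGC) start at positions 16, 151.
NotI cuts after base 2 of each site, so after positions 17, 152.
Linear molecule, 2 cuts → 3 fragments:
  1–17 → 17 bp
  18–152 → 135 bp
  153–267 → 115 bp
Sorted largest to smallest: 135, 115, 17 bp.

135, 115, 17 bp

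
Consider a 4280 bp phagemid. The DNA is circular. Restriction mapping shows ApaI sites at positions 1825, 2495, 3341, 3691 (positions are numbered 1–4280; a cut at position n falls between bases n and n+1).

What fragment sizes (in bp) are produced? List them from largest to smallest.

Circular molecule, 4 cuts → 4 fragments:
  2495 − 1825 = 670 bp
  3341 − 2495 = 846 bp
  3691 − 3341 = 350 bp
  wrap: 4280 − 3691 + 1825 = 2414 bp
Sorted largest to smallest: 2414, 846, 670, 350 bp.

2414, 846, 670, 350 bp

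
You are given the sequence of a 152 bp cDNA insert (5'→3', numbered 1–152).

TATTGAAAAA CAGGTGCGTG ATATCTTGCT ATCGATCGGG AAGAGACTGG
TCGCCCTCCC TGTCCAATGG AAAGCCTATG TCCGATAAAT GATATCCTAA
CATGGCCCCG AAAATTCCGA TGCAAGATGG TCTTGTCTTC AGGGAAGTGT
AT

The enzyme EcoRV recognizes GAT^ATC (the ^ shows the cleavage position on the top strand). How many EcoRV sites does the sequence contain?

2

GATATC occurs starting at positions 20, 91.
EcoRV cuts at 2 sites.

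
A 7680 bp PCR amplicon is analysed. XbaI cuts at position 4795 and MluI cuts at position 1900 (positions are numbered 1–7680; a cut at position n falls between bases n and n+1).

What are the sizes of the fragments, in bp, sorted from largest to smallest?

Combined cut positions (sorted): 1900, 4795.
Linear molecule, 2 cuts → 3 fragments:
  1900 − 0 = 1900 bp
  4795 − 1900 = 2895 bp
  7680 − 4795 = 2885 bp
Sorted largest to smallest: 2895, 2885, 1900 bp.

2895, 2885, 1900 bp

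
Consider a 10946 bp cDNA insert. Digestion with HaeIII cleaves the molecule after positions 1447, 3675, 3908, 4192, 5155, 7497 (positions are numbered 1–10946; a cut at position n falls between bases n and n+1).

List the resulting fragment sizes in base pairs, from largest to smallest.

Linear molecule, 6 cuts → 7 fragments:
  1447 − 0 = 1447 bp
  3675 − 1447 = 2228 bp
  3908 − 3675 = 233 bp
  4192 − 3908 = 284 bp
  5155 − 4192 = 963 bp
  7497 − 5155 = 2342 bp
  10946 − 7497 = 3449 bp
Sorted largest to smallest: 3449, 2342, 2228, 1447, 963, 284, 233 bp.

3449, 2342, 2228, 1447, 963, 284, 233 bp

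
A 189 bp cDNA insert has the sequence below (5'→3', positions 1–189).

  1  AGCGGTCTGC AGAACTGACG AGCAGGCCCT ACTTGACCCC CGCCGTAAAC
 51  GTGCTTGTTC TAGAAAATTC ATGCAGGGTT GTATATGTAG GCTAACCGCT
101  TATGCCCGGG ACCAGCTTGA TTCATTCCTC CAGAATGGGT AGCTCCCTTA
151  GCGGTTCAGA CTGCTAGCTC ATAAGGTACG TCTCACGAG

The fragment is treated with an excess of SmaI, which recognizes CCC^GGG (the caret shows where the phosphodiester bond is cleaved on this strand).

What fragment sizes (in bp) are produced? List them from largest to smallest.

107, 82 bp

The SmaI site (CCCGGG) starts at position 105.
SmaI cuts after base 3 of each site, so after position 107.
Linear molecule, 1 cut → 2 fragments:
  1–107 → 107 bp
  108–189 → 82 bp
Sorted largest to smallest: 107, 82 bp.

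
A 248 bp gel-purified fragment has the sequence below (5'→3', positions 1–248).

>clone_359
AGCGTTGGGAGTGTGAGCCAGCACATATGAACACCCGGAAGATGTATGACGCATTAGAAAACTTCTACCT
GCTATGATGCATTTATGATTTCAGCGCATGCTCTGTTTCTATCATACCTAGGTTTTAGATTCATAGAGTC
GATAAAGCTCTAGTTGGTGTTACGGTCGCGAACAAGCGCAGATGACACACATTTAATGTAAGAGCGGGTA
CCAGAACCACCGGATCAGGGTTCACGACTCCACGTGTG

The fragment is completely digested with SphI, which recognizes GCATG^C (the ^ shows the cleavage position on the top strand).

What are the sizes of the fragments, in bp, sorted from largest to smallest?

The SphI site (GCATGC) starts at position 96.
SphI cuts after base 5 of each site (before the last base), so after position 100.
Linear molecule, 1 cut → 2 fragments:
  1–100 → 100 bp
  101–248 → 148 bp
Sorted largest to smallest: 148, 100 bp.

148, 100 bp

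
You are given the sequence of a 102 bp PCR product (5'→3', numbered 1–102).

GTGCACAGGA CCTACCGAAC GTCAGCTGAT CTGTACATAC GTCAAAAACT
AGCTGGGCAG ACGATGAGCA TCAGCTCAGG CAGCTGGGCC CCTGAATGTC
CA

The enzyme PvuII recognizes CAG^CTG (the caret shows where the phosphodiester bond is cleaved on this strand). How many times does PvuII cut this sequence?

2

CAGCTG occurs starting at positions 23, 81.
PvuII cuts at 2 sites.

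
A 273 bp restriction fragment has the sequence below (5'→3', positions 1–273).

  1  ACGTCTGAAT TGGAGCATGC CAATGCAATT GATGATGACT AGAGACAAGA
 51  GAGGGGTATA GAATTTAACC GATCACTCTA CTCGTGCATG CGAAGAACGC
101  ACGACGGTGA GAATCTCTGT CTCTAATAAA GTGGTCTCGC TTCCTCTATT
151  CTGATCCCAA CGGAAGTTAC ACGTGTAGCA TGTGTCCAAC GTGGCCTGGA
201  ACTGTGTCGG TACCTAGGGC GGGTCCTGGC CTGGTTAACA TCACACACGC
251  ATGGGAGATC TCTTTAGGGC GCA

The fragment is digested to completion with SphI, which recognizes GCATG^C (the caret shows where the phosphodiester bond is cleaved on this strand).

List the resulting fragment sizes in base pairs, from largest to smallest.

183, 71, 19 bp

SphI sites (GCATGC) start at positions 15, 86.
SphI cuts after base 5 of each site (before the last base), so after positions 19, 90.
Linear molecule, 2 cuts → 3 fragments:
  1–19 → 19 bp
  20–90 → 71 bp
  91–273 → 183 bp
Sorted largest to smallest: 183, 71, 19 bp.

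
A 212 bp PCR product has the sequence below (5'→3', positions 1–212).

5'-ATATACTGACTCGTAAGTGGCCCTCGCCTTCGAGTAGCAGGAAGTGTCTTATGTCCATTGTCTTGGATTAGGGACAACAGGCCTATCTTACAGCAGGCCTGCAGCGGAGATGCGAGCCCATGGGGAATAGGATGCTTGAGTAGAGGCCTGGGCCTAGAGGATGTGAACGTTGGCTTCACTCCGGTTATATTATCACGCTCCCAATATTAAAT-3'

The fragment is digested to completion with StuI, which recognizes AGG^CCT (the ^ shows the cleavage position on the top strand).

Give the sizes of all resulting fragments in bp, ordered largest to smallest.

StuI sites (AGGCCT) start at positions 79, 95, 144.
StuI cuts after base 3 of each site, so after positions 81, 97, 146.
Linear molecule, 3 cuts → 4 fragments:
  1–81 → 81 bp
  82–97 → 16 bp
  98–146 → 49 bp
  147–212 → 66 bp
Sorted largest to smallest: 81, 66, 49, 16 bp.

81, 66, 49, 16 bp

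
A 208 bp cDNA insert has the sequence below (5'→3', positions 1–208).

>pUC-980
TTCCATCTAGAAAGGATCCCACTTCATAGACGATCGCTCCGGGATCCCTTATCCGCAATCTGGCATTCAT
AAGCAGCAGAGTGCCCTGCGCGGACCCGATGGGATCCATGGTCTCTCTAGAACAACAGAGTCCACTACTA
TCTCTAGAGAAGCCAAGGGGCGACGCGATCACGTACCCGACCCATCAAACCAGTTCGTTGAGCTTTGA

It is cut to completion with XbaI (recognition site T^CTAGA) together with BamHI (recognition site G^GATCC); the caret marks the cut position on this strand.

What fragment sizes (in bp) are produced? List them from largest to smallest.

XbaI sites (TCTAGA) start at positions 6, 116, 143.
XbaI cuts after the first base of each site, so after positions 6, 116, 143.
BamHI sites (GGATCC) start at positions 14, 42, 102.
BamHI cuts after the first base of each site, so after positions 14, 42, 102.
Combined cut positions: 6, 14, 42, 102, 116, 143.
Linear molecule, 6 cuts → 7 fragments:
  1–6 → 6 bp
  7–14 → 8 bp
  15–42 → 28 bp
  43–102 → 60 bp
  103–116 → 14 bp
  117–143 → 27 bp
  144–208 → 65 bp
Sorted largest to smallest: 65, 60, 28, 27, 14, 8, 6 bp.

65, 60, 28, 27, 14, 8, 6 bp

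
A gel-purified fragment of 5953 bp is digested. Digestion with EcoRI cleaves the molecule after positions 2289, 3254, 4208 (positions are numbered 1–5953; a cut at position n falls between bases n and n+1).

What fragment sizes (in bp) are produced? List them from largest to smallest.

2289, 1745, 965, 954 bp

Linear molecule, 3 cuts → 4 fragments:
  2289 − 0 = 2289 bp
  3254 − 2289 = 965 bp
  4208 − 3254 = 954 bp
  5953 − 4208 = 1745 bp
Sorted largest to smallest: 2289, 1745, 965, 954 bp.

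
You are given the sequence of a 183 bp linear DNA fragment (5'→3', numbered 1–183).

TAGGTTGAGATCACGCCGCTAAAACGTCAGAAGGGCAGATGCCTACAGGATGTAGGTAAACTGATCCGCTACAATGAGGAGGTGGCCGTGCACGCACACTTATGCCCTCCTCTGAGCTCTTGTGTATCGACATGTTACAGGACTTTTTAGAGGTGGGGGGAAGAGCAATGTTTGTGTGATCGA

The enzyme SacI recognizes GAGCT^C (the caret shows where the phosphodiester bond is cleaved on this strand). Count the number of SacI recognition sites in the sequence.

GAGCTC occurs starting at position 114.
SacI cuts at 1 site.

1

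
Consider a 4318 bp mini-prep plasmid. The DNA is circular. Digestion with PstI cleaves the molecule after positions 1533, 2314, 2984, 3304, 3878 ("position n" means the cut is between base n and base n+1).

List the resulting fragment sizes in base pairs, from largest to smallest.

Circular molecule, 5 cuts → 5 fragments:
  2314 − 1533 = 781 bp
  2984 − 2314 = 670 bp
  3304 − 2984 = 320 bp
  3878 − 3304 = 574 bp
  wrap: 4318 − 3878 + 1533 = 1973 bp
Sorted largest to smallest: 1973, 781, 670, 574, 320 bp.

1973, 781, 670, 574, 320 bp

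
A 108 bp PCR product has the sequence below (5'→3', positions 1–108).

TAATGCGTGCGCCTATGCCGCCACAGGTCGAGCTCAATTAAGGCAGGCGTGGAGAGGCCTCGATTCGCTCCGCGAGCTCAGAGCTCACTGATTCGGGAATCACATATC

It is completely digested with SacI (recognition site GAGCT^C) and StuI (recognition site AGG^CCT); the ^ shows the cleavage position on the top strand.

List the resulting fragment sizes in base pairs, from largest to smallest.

SacI sites (GAGCTC) start at positions 30, 74, 81.
SacI cuts after base 5 of each site (before the last base), so after positions 34, 78, 85.
The StuI site (AGGCCT) starts at position 55.
StuI cuts after base 3 of each site, so after position 57.
Combined cut positions: 34, 57, 78, 85.
Linear molecule, 4 cuts → 5 fragments:
  1–34 → 34 bp
  35–57 → 23 bp
  58–78 → 21 bp
  79–85 → 7 bp
  86–108 → 23 bp
Sorted largest to smallest: 34, 23, 23, 21, 7 bp.

34, 23, 23, 21, 7 bp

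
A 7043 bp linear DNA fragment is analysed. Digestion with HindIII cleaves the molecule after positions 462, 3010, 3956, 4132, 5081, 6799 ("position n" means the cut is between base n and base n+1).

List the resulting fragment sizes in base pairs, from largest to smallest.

2548, 1718, 949, 946, 462, 244, 176 bp

Linear molecule, 6 cuts → 7 fragments:
  462 − 0 = 462 bp
  3010 − 462 = 2548 bp
  3956 − 3010 = 946 bp
  4132 − 3956 = 176 bp
  5081 − 4132 = 949 bp
  6799 − 5081 = 1718 bp
  7043 − 6799 = 244 bp
Sorted largest to smallest: 2548, 1718, 949, 946, 462, 244, 176 bp.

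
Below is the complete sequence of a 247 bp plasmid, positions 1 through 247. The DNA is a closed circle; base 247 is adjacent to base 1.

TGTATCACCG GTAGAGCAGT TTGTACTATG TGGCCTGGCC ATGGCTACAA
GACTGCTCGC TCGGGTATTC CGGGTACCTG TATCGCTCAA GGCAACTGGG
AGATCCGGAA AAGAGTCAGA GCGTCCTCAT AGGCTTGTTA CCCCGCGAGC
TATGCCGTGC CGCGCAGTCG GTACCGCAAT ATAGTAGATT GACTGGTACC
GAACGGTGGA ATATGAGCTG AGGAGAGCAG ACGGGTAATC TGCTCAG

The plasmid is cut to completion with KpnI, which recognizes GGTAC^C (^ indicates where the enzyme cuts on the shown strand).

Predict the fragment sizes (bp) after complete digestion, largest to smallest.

KpnI sites (GGTACC) start at positions 73, 170, 195.
KpnI cuts after base 5 of each site (before the last base), so after positions 77, 174, 199.
Circular molecule, 3 cuts → 3 fragments:
  78–174 → 97 bp
  175–199 → 25 bp
  200–247 then 1–77 → 48 + 77 = 125 bp
Sorted largest to smallest: 125, 97, 25 bp.

125, 97, 25 bp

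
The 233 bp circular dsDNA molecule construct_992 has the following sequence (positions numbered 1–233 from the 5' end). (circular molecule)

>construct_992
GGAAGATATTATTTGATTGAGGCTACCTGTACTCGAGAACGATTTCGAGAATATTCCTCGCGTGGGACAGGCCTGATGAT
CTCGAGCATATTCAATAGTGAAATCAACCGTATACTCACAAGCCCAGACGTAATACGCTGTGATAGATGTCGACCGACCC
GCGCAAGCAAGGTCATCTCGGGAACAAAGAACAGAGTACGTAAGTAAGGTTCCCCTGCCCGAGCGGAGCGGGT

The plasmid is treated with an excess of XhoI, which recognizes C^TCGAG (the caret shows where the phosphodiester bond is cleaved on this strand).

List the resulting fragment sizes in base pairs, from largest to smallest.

184, 49 bp

XhoI sites (CTCGAG) start at positions 32, 81.
XhoI cuts after the first base of each site, so after positions 32, 81.
Circular molecule, 2 cuts → 2 fragments:
  33–81 → 49 bp
  82–233 then 1–32 → 152 + 32 = 184 bp
Sorted largest to smallest: 184, 49 bp.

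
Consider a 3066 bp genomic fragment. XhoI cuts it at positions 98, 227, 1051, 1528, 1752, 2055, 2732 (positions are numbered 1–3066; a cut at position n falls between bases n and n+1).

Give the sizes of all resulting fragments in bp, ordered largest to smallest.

Linear molecule, 7 cuts → 8 fragments:
  98 − 0 = 98 bp
  227 − 98 = 129 bp
  1051 − 227 = 824 bp
  1528 − 1051 = 477 bp
  1752 − 1528 = 224 bp
  2055 − 1752 = 303 bp
  2732 − 2055 = 677 bp
  3066 − 2732 = 334 bp
Sorted largest to smallest: 824, 677, 477, 334, 303, 224, 129, 98 bp.

824, 677, 477, 334, 303, 224, 129, 98 bp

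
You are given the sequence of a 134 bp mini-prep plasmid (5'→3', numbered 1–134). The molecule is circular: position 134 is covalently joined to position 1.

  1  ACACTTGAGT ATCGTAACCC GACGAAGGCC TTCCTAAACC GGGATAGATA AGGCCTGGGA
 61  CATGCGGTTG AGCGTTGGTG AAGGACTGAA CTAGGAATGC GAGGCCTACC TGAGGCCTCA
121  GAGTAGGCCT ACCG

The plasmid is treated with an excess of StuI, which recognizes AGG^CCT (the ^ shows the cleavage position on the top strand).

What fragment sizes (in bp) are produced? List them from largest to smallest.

51, 35, 25, 12, 11 bp

StuI sites (AGGCCT) start at positions 26, 51, 102, 113, 125.
StuI cuts after base 3 of each site, so after positions 28, 53, 104, 115, 127.
Circular molecule, 5 cuts → 5 fragments:
  29–53 → 25 bp
  54–104 → 51 bp
  105–115 → 11 bp
  116–127 → 12 bp
  128–134 then 1–28 → 7 + 28 = 35 bp
Sorted largest to smallest: 51, 35, 25, 12, 11 bp.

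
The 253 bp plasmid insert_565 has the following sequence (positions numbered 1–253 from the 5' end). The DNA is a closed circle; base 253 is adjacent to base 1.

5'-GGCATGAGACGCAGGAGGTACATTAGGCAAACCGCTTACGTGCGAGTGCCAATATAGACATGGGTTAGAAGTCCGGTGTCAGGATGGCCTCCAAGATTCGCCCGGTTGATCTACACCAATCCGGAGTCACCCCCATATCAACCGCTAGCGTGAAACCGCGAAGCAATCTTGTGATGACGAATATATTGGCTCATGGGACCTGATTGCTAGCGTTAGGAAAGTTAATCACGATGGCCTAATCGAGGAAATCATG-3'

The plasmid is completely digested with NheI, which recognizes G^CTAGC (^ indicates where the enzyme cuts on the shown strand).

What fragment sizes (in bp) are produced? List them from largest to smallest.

191, 62 bp

NheI sites (GCTAGC) start at positions 144, 206.
NheI cuts after the first base of each site, so after positions 144, 206.
Circular molecule, 2 cuts → 2 fragments:
  145–206 → 62 bp
  207–253 then 1–144 → 47 + 144 = 191 bp
Sorted largest to smallest: 191, 62 bp.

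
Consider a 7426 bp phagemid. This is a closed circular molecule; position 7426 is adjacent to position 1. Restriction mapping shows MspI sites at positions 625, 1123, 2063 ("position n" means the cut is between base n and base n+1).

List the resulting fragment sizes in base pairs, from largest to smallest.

Circular molecule, 3 cuts → 3 fragments:
  1123 − 625 = 498 bp
  2063 − 1123 = 940 bp
  wrap: 7426 − 2063 + 625 = 5988 bp
Sorted largest to smallest: 5988, 940, 498 bp.

5988, 940, 498 bp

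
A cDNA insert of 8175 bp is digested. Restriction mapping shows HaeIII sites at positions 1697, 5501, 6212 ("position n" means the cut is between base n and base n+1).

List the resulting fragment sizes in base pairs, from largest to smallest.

3804, 1963, 1697, 711 bp

Linear molecule, 3 cuts → 4 fragments:
  1697 − 0 = 1697 bp
  5501 − 1697 = 3804 bp
  6212 − 5501 = 711 bp
  8175 − 6212 = 1963 bp
Sorted largest to smallest: 3804, 1963, 1697, 711 bp.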